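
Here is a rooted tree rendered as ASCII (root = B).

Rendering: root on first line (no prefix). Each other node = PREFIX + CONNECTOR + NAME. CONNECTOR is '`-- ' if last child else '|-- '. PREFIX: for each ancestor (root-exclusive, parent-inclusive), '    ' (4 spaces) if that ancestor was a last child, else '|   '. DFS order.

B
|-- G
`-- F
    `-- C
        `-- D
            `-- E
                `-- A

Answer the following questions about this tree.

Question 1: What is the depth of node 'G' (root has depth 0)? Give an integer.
Path from root to G: B -> G
Depth = number of edges = 1

Answer: 1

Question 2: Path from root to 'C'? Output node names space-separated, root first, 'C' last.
Answer: B F C

Derivation:
Walk down from root: B -> F -> C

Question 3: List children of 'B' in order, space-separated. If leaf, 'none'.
Answer: G F

Derivation:
Node B's children (from adjacency): G, F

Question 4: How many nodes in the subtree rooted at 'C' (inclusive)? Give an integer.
Answer: 4

Derivation:
Subtree rooted at C contains: A, C, D, E
Count = 4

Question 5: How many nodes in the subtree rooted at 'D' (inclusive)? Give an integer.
Answer: 3

Derivation:
Subtree rooted at D contains: A, D, E
Count = 3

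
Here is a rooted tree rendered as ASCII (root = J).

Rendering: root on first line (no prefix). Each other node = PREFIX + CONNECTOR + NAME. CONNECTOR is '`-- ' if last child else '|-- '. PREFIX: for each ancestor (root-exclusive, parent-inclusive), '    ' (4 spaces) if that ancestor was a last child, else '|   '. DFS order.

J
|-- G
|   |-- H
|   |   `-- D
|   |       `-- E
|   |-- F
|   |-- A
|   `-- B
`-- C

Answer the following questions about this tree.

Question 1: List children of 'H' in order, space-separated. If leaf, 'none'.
Answer: D

Derivation:
Node H's children (from adjacency): D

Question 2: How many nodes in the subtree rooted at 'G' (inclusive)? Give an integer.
Subtree rooted at G contains: A, B, D, E, F, G, H
Count = 7

Answer: 7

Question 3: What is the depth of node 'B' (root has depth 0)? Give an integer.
Path from root to B: J -> G -> B
Depth = number of edges = 2

Answer: 2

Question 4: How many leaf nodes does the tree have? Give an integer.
Leaves (nodes with no children): A, B, C, E, F

Answer: 5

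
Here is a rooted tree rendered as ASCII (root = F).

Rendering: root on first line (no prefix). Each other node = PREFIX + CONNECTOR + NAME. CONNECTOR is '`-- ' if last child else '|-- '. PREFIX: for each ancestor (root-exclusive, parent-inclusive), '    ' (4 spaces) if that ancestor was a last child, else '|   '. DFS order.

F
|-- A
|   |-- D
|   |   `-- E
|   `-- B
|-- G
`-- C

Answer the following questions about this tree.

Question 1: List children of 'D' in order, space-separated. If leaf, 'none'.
Answer: E

Derivation:
Node D's children (from adjacency): E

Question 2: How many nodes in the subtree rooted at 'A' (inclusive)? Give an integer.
Answer: 4

Derivation:
Subtree rooted at A contains: A, B, D, E
Count = 4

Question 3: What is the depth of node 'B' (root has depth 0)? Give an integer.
Answer: 2

Derivation:
Path from root to B: F -> A -> B
Depth = number of edges = 2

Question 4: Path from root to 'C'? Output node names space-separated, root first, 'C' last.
Walk down from root: F -> C

Answer: F C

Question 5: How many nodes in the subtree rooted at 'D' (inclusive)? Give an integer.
Answer: 2

Derivation:
Subtree rooted at D contains: D, E
Count = 2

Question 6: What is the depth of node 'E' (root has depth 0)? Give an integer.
Answer: 3

Derivation:
Path from root to E: F -> A -> D -> E
Depth = number of edges = 3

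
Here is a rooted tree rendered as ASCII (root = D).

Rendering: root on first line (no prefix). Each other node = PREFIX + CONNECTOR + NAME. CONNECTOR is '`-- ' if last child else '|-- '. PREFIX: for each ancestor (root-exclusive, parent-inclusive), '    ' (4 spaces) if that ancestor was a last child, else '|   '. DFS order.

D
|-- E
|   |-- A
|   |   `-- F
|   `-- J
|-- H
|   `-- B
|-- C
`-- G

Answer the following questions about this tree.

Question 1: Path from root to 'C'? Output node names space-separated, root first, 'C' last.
Walk down from root: D -> C

Answer: D C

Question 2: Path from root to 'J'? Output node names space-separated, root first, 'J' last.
Answer: D E J

Derivation:
Walk down from root: D -> E -> J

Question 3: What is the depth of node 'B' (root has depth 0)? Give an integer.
Path from root to B: D -> H -> B
Depth = number of edges = 2

Answer: 2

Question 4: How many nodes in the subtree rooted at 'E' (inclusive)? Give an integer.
Answer: 4

Derivation:
Subtree rooted at E contains: A, E, F, J
Count = 4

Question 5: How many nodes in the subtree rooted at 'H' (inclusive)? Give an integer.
Answer: 2

Derivation:
Subtree rooted at H contains: B, H
Count = 2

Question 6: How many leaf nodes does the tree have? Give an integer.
Answer: 5

Derivation:
Leaves (nodes with no children): B, C, F, G, J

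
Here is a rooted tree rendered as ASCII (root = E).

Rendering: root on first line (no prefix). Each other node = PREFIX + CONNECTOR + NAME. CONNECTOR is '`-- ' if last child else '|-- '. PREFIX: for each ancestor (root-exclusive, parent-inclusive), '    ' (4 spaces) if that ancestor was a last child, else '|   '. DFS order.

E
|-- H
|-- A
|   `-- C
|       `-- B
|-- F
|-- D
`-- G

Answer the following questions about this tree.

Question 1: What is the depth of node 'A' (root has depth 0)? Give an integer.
Path from root to A: E -> A
Depth = number of edges = 1

Answer: 1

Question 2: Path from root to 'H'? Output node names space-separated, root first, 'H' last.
Answer: E H

Derivation:
Walk down from root: E -> H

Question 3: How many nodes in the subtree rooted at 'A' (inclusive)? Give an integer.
Answer: 3

Derivation:
Subtree rooted at A contains: A, B, C
Count = 3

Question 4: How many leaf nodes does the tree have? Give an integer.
Leaves (nodes with no children): B, D, F, G, H

Answer: 5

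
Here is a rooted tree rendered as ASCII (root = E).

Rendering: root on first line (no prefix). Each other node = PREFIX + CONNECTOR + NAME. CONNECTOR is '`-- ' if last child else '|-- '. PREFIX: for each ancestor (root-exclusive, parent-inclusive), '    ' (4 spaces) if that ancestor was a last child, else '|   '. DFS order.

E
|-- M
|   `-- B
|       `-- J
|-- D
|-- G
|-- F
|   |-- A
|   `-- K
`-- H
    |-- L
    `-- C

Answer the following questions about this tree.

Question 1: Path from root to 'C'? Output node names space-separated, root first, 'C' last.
Answer: E H C

Derivation:
Walk down from root: E -> H -> C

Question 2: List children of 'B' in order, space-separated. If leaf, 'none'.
Node B's children (from adjacency): J

Answer: J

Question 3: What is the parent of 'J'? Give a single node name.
Scan adjacency: J appears as child of B

Answer: B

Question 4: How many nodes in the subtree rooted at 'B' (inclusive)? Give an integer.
Subtree rooted at B contains: B, J
Count = 2

Answer: 2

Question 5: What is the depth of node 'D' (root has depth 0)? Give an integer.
Path from root to D: E -> D
Depth = number of edges = 1

Answer: 1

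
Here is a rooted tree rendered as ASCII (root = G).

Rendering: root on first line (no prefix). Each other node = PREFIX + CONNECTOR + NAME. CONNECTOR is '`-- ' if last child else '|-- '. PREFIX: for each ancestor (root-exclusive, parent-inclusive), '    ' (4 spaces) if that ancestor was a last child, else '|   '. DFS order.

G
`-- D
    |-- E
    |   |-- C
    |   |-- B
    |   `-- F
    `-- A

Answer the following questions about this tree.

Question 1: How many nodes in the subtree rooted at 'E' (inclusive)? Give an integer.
Subtree rooted at E contains: B, C, E, F
Count = 4

Answer: 4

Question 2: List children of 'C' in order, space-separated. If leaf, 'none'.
Node C's children (from adjacency): (leaf)

Answer: none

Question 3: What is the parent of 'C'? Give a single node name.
Answer: E

Derivation:
Scan adjacency: C appears as child of E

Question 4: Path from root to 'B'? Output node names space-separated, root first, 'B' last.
Answer: G D E B

Derivation:
Walk down from root: G -> D -> E -> B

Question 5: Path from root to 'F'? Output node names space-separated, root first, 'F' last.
Walk down from root: G -> D -> E -> F

Answer: G D E F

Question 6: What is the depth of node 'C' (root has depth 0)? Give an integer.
Answer: 3

Derivation:
Path from root to C: G -> D -> E -> C
Depth = number of edges = 3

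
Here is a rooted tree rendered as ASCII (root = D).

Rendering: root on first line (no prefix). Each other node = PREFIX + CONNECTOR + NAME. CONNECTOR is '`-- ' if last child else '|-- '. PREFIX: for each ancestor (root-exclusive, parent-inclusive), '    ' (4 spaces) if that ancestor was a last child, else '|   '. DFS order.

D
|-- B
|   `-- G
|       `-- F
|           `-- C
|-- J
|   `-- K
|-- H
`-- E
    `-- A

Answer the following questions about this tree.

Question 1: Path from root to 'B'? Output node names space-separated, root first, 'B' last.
Walk down from root: D -> B

Answer: D B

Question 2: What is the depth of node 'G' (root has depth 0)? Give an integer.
Answer: 2

Derivation:
Path from root to G: D -> B -> G
Depth = number of edges = 2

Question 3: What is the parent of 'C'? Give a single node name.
Answer: F

Derivation:
Scan adjacency: C appears as child of F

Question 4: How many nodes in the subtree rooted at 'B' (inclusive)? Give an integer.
Subtree rooted at B contains: B, C, F, G
Count = 4

Answer: 4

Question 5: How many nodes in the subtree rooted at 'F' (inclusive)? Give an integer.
Answer: 2

Derivation:
Subtree rooted at F contains: C, F
Count = 2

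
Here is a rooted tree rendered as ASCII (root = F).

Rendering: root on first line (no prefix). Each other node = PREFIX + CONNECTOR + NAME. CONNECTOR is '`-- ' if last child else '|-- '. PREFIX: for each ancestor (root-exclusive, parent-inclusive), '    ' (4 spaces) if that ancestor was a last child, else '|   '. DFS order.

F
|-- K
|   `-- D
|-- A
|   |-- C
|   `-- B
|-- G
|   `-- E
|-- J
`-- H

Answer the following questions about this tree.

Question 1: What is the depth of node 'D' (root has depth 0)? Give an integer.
Answer: 2

Derivation:
Path from root to D: F -> K -> D
Depth = number of edges = 2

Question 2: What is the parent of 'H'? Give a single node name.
Scan adjacency: H appears as child of F

Answer: F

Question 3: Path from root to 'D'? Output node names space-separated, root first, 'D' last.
Answer: F K D

Derivation:
Walk down from root: F -> K -> D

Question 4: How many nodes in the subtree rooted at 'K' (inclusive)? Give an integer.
Answer: 2

Derivation:
Subtree rooted at K contains: D, K
Count = 2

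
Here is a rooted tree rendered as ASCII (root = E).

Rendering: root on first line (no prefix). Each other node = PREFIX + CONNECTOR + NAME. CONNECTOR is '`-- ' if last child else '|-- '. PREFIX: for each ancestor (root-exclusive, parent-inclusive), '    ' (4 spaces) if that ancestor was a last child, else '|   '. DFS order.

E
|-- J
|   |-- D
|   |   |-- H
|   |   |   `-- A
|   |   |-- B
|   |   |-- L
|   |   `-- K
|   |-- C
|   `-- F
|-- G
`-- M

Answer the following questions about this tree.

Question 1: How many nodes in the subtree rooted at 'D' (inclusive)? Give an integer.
Subtree rooted at D contains: A, B, D, H, K, L
Count = 6

Answer: 6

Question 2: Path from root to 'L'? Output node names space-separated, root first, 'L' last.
Walk down from root: E -> J -> D -> L

Answer: E J D L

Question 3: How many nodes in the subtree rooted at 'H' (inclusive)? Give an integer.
Answer: 2

Derivation:
Subtree rooted at H contains: A, H
Count = 2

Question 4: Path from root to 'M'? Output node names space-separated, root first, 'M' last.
Walk down from root: E -> M

Answer: E M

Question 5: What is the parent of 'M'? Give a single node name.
Scan adjacency: M appears as child of E

Answer: E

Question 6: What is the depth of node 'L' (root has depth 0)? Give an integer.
Answer: 3

Derivation:
Path from root to L: E -> J -> D -> L
Depth = number of edges = 3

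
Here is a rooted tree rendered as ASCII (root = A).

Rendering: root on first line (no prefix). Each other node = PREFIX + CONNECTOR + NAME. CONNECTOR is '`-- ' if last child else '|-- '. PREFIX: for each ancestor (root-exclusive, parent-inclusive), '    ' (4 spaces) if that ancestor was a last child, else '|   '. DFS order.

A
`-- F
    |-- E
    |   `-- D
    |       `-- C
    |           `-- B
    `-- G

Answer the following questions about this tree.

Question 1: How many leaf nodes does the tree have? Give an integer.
Leaves (nodes with no children): B, G

Answer: 2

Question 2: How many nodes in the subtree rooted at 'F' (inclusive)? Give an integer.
Answer: 6

Derivation:
Subtree rooted at F contains: B, C, D, E, F, G
Count = 6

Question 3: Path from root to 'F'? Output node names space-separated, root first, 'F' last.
Answer: A F

Derivation:
Walk down from root: A -> F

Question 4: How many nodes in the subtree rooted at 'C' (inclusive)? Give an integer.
Answer: 2

Derivation:
Subtree rooted at C contains: B, C
Count = 2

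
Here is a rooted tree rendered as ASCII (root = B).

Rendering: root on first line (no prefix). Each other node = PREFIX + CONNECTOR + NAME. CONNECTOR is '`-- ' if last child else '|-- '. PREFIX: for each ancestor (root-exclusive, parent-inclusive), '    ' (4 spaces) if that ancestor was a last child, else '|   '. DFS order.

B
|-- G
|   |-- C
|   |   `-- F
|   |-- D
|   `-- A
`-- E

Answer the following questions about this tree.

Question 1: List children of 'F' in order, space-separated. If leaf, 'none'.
Answer: none

Derivation:
Node F's children (from adjacency): (leaf)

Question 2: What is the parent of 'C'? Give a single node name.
Scan adjacency: C appears as child of G

Answer: G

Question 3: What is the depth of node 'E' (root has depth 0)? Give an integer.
Path from root to E: B -> E
Depth = number of edges = 1

Answer: 1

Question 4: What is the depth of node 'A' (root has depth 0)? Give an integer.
Answer: 2

Derivation:
Path from root to A: B -> G -> A
Depth = number of edges = 2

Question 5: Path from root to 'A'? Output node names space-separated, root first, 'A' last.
Answer: B G A

Derivation:
Walk down from root: B -> G -> A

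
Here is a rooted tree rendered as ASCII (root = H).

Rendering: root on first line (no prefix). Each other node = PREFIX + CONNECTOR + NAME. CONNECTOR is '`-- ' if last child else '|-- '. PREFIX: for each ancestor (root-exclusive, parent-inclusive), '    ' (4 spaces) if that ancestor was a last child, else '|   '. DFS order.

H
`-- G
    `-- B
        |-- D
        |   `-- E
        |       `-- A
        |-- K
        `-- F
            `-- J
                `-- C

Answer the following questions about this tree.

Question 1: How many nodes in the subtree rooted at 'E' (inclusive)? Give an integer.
Subtree rooted at E contains: A, E
Count = 2

Answer: 2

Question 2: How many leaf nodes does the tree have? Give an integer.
Leaves (nodes with no children): A, C, K

Answer: 3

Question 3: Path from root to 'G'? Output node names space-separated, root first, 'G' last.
Walk down from root: H -> G

Answer: H G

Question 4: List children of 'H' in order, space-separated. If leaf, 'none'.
Node H's children (from adjacency): G

Answer: G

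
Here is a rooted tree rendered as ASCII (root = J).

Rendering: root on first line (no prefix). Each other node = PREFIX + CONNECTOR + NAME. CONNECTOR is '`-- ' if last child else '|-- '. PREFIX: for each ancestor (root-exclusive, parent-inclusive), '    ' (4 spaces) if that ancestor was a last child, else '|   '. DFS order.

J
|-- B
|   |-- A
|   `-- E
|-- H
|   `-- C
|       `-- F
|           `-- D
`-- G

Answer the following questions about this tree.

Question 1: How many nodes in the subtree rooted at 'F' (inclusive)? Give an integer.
Subtree rooted at F contains: D, F
Count = 2

Answer: 2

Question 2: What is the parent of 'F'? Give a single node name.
Answer: C

Derivation:
Scan adjacency: F appears as child of C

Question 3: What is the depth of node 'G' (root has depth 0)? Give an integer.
Path from root to G: J -> G
Depth = number of edges = 1

Answer: 1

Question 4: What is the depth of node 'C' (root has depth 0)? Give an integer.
Answer: 2

Derivation:
Path from root to C: J -> H -> C
Depth = number of edges = 2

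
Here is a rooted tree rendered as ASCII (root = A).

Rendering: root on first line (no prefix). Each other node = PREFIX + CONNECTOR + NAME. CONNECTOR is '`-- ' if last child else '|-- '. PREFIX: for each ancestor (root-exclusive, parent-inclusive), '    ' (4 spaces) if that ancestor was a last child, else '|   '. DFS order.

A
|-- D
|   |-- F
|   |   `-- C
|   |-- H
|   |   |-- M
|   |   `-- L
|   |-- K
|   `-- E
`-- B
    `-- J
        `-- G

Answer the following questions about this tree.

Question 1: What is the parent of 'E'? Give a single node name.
Scan adjacency: E appears as child of D

Answer: D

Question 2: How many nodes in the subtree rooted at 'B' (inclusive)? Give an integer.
Answer: 3

Derivation:
Subtree rooted at B contains: B, G, J
Count = 3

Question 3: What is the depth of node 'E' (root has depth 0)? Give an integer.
Path from root to E: A -> D -> E
Depth = number of edges = 2

Answer: 2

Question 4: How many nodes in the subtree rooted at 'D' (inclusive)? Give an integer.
Answer: 8

Derivation:
Subtree rooted at D contains: C, D, E, F, H, K, L, M
Count = 8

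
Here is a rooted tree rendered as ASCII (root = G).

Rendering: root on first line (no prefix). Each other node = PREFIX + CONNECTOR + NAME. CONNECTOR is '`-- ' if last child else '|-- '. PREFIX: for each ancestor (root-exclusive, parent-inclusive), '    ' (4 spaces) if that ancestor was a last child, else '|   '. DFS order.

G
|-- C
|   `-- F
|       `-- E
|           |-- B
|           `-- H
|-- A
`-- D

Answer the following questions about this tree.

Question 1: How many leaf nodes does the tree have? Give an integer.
Leaves (nodes with no children): A, B, D, H

Answer: 4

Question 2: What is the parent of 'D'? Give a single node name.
Answer: G

Derivation:
Scan adjacency: D appears as child of G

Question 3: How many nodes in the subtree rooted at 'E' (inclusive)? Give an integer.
Subtree rooted at E contains: B, E, H
Count = 3

Answer: 3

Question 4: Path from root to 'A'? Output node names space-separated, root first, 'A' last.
Walk down from root: G -> A

Answer: G A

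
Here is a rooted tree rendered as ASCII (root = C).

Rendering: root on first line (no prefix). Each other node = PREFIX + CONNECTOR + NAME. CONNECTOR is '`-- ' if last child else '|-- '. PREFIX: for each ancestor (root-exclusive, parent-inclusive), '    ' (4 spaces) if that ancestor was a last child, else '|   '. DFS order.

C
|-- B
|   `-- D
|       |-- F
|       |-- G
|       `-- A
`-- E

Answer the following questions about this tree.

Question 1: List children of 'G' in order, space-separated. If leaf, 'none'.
Answer: none

Derivation:
Node G's children (from adjacency): (leaf)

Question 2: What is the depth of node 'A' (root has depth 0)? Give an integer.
Path from root to A: C -> B -> D -> A
Depth = number of edges = 3

Answer: 3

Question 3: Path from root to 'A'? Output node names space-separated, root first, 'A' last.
Answer: C B D A

Derivation:
Walk down from root: C -> B -> D -> A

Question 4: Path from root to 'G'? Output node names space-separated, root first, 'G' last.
Answer: C B D G

Derivation:
Walk down from root: C -> B -> D -> G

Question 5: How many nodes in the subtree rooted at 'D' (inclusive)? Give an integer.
Subtree rooted at D contains: A, D, F, G
Count = 4

Answer: 4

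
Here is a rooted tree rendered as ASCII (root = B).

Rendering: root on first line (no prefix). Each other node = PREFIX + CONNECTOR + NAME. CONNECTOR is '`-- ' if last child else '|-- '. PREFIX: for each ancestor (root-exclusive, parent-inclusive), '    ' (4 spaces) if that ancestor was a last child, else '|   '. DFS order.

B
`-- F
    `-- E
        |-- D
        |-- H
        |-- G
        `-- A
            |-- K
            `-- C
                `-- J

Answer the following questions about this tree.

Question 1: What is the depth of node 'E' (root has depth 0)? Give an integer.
Path from root to E: B -> F -> E
Depth = number of edges = 2

Answer: 2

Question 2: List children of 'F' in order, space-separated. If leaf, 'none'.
Node F's children (from adjacency): E

Answer: E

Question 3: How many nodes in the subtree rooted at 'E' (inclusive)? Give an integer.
Answer: 8

Derivation:
Subtree rooted at E contains: A, C, D, E, G, H, J, K
Count = 8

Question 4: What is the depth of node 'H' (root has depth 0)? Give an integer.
Answer: 3

Derivation:
Path from root to H: B -> F -> E -> H
Depth = number of edges = 3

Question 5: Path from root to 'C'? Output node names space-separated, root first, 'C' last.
Answer: B F E A C

Derivation:
Walk down from root: B -> F -> E -> A -> C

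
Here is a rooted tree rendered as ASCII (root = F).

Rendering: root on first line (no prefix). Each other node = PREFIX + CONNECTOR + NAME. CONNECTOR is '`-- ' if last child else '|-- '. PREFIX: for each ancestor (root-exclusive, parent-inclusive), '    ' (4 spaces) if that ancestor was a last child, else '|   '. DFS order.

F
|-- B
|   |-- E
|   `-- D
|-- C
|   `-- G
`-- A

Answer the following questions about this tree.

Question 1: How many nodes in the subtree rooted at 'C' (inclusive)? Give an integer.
Subtree rooted at C contains: C, G
Count = 2

Answer: 2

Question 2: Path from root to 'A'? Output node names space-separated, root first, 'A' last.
Answer: F A

Derivation:
Walk down from root: F -> A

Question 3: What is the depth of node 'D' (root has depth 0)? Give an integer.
Answer: 2

Derivation:
Path from root to D: F -> B -> D
Depth = number of edges = 2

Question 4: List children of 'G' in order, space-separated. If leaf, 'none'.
Answer: none

Derivation:
Node G's children (from adjacency): (leaf)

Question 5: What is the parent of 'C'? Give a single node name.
Answer: F

Derivation:
Scan adjacency: C appears as child of F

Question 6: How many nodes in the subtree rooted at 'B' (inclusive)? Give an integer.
Subtree rooted at B contains: B, D, E
Count = 3

Answer: 3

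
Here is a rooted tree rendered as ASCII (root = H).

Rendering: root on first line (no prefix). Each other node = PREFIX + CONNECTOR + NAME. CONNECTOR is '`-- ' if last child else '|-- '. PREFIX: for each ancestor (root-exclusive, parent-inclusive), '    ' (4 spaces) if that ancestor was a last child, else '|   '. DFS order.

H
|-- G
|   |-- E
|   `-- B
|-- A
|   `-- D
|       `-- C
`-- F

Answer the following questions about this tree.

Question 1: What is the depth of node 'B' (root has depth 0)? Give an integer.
Answer: 2

Derivation:
Path from root to B: H -> G -> B
Depth = number of edges = 2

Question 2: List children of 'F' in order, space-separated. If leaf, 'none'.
Node F's children (from adjacency): (leaf)

Answer: none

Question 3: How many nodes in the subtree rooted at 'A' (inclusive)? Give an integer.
Subtree rooted at A contains: A, C, D
Count = 3

Answer: 3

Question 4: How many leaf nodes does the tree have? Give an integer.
Answer: 4

Derivation:
Leaves (nodes with no children): B, C, E, F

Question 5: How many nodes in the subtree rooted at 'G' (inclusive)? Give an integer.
Answer: 3

Derivation:
Subtree rooted at G contains: B, E, G
Count = 3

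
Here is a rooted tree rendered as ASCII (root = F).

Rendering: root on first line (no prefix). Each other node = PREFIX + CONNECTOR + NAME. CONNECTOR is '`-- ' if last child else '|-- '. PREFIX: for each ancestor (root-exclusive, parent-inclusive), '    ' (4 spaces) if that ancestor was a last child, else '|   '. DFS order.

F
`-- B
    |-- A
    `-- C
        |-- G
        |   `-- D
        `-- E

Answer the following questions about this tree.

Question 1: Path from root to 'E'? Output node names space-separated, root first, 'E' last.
Answer: F B C E

Derivation:
Walk down from root: F -> B -> C -> E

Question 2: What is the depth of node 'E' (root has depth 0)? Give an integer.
Path from root to E: F -> B -> C -> E
Depth = number of edges = 3

Answer: 3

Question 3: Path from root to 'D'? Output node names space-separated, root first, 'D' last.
Walk down from root: F -> B -> C -> G -> D

Answer: F B C G D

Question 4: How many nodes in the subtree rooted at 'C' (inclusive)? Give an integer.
Subtree rooted at C contains: C, D, E, G
Count = 4

Answer: 4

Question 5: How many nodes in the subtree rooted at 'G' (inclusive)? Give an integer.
Answer: 2

Derivation:
Subtree rooted at G contains: D, G
Count = 2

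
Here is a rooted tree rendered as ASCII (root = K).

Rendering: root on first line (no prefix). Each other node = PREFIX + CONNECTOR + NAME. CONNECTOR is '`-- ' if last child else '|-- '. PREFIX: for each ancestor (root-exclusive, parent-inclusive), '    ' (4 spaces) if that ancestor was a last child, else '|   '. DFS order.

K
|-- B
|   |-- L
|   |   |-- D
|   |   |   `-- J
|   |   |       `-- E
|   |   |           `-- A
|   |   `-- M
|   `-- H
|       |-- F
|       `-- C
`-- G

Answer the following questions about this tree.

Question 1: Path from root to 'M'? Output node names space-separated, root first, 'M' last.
Answer: K B L M

Derivation:
Walk down from root: K -> B -> L -> M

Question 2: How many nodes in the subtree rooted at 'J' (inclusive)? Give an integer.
Subtree rooted at J contains: A, E, J
Count = 3

Answer: 3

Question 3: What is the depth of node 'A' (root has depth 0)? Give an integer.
Answer: 6

Derivation:
Path from root to A: K -> B -> L -> D -> J -> E -> A
Depth = number of edges = 6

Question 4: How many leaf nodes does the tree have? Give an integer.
Leaves (nodes with no children): A, C, F, G, M

Answer: 5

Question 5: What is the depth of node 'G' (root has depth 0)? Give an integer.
Answer: 1

Derivation:
Path from root to G: K -> G
Depth = number of edges = 1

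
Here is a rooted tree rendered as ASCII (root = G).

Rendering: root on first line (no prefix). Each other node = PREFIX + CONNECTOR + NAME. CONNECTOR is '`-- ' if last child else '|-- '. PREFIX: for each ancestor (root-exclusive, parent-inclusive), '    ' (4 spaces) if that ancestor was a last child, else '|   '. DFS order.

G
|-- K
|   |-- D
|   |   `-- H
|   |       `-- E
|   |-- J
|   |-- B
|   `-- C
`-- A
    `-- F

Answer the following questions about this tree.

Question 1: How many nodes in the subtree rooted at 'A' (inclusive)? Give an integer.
Subtree rooted at A contains: A, F
Count = 2

Answer: 2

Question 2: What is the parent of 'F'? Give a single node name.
Scan adjacency: F appears as child of A

Answer: A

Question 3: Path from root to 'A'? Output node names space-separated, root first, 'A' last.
Walk down from root: G -> A

Answer: G A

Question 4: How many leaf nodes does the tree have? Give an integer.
Leaves (nodes with no children): B, C, E, F, J

Answer: 5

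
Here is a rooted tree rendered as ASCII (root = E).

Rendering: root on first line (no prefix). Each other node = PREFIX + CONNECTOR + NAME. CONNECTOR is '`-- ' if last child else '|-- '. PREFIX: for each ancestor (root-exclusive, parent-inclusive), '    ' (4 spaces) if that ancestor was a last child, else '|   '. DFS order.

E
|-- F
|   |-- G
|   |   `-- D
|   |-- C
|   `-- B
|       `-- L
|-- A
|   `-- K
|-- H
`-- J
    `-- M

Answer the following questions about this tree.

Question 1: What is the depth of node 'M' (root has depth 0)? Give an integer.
Path from root to M: E -> J -> M
Depth = number of edges = 2

Answer: 2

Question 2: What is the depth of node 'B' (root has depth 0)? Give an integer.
Path from root to B: E -> F -> B
Depth = number of edges = 2

Answer: 2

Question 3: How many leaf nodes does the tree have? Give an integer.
Leaves (nodes with no children): C, D, H, K, L, M

Answer: 6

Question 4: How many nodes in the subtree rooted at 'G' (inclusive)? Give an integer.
Subtree rooted at G contains: D, G
Count = 2

Answer: 2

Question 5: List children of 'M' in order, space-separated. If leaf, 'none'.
Node M's children (from adjacency): (leaf)

Answer: none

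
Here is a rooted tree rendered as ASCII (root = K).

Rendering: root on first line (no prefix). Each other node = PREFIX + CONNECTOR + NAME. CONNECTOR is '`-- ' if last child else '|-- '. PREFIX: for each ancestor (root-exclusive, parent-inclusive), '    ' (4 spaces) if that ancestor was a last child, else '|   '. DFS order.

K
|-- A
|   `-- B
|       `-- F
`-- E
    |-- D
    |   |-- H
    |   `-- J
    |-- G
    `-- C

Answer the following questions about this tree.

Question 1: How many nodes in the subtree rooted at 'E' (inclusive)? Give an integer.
Subtree rooted at E contains: C, D, E, G, H, J
Count = 6

Answer: 6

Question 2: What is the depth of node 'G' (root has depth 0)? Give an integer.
Answer: 2

Derivation:
Path from root to G: K -> E -> G
Depth = number of edges = 2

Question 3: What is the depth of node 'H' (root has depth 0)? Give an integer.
Answer: 3

Derivation:
Path from root to H: K -> E -> D -> H
Depth = number of edges = 3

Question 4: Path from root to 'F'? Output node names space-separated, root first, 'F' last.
Walk down from root: K -> A -> B -> F

Answer: K A B F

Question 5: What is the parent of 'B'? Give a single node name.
Scan adjacency: B appears as child of A

Answer: A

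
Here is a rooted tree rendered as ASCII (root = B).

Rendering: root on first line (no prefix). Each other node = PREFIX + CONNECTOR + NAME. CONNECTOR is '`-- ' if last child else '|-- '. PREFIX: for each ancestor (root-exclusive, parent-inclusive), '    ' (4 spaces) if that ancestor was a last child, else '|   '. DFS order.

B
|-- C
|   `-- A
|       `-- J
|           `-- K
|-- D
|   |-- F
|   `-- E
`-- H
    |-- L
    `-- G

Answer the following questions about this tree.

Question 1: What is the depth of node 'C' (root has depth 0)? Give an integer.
Answer: 1

Derivation:
Path from root to C: B -> C
Depth = number of edges = 1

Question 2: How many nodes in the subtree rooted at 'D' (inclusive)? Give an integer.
Subtree rooted at D contains: D, E, F
Count = 3

Answer: 3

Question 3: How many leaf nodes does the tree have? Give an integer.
Leaves (nodes with no children): E, F, G, K, L

Answer: 5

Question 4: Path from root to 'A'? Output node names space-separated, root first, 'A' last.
Walk down from root: B -> C -> A

Answer: B C A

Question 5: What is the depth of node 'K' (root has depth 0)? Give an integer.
Path from root to K: B -> C -> A -> J -> K
Depth = number of edges = 4

Answer: 4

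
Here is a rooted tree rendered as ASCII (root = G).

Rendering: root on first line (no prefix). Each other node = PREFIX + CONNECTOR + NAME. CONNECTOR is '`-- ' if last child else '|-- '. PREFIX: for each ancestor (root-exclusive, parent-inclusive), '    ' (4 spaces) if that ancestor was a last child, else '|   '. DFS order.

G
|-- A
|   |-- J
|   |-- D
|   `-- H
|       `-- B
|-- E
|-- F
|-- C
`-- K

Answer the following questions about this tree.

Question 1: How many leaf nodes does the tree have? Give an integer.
Answer: 7

Derivation:
Leaves (nodes with no children): B, C, D, E, F, J, K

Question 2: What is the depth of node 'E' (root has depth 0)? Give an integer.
Answer: 1

Derivation:
Path from root to E: G -> E
Depth = number of edges = 1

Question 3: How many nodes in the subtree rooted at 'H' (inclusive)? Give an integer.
Answer: 2

Derivation:
Subtree rooted at H contains: B, H
Count = 2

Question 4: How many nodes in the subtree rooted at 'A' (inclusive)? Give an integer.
Answer: 5

Derivation:
Subtree rooted at A contains: A, B, D, H, J
Count = 5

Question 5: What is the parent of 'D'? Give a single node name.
Scan adjacency: D appears as child of A

Answer: A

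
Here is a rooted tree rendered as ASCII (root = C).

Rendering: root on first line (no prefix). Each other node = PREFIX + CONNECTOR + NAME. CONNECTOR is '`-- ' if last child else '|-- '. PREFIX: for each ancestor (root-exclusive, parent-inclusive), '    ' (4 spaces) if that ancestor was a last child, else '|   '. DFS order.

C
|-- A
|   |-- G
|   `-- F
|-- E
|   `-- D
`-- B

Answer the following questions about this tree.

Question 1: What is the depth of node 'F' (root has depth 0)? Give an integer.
Answer: 2

Derivation:
Path from root to F: C -> A -> F
Depth = number of edges = 2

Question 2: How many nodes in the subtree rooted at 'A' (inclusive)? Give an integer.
Subtree rooted at A contains: A, F, G
Count = 3

Answer: 3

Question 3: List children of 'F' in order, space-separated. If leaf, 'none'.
Answer: none

Derivation:
Node F's children (from adjacency): (leaf)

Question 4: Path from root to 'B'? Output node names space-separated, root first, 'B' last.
Answer: C B

Derivation:
Walk down from root: C -> B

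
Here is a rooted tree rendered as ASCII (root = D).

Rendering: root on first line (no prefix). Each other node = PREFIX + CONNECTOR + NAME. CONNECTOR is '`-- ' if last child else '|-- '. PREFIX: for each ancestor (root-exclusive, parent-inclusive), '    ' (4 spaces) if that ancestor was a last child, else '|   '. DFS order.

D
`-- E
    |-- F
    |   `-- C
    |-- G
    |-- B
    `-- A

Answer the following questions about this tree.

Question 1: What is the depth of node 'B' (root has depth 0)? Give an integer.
Answer: 2

Derivation:
Path from root to B: D -> E -> B
Depth = number of edges = 2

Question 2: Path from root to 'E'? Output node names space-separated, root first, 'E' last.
Walk down from root: D -> E

Answer: D E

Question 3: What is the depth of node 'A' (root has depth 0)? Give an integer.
Path from root to A: D -> E -> A
Depth = number of edges = 2

Answer: 2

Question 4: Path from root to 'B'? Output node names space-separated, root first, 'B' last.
Walk down from root: D -> E -> B

Answer: D E B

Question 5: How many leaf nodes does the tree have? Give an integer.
Leaves (nodes with no children): A, B, C, G

Answer: 4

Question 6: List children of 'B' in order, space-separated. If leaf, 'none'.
Answer: none

Derivation:
Node B's children (from adjacency): (leaf)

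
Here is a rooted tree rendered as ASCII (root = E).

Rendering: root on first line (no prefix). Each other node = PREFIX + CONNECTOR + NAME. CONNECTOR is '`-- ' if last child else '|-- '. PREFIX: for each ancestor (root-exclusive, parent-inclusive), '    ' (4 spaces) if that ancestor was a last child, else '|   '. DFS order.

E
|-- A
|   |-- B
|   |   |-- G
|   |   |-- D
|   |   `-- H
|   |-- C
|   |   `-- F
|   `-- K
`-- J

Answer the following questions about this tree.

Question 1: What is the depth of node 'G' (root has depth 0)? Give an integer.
Path from root to G: E -> A -> B -> G
Depth = number of edges = 3

Answer: 3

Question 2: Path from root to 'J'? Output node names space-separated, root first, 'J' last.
Walk down from root: E -> J

Answer: E J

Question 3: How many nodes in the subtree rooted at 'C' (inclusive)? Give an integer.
Answer: 2

Derivation:
Subtree rooted at C contains: C, F
Count = 2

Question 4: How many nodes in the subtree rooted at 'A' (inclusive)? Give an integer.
Answer: 8

Derivation:
Subtree rooted at A contains: A, B, C, D, F, G, H, K
Count = 8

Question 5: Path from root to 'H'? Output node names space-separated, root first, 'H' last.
Walk down from root: E -> A -> B -> H

Answer: E A B H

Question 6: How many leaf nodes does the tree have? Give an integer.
Answer: 6

Derivation:
Leaves (nodes with no children): D, F, G, H, J, K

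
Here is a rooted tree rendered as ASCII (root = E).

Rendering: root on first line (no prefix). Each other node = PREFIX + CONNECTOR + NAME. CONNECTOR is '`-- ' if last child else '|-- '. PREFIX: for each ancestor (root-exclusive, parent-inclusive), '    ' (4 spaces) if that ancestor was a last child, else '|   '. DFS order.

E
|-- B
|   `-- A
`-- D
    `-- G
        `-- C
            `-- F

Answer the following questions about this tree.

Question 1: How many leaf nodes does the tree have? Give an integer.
Leaves (nodes with no children): A, F

Answer: 2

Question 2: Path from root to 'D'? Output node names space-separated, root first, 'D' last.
Walk down from root: E -> D

Answer: E D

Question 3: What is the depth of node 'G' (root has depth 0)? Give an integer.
Path from root to G: E -> D -> G
Depth = number of edges = 2

Answer: 2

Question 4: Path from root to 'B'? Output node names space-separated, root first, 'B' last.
Answer: E B

Derivation:
Walk down from root: E -> B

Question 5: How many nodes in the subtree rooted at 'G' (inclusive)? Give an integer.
Answer: 3

Derivation:
Subtree rooted at G contains: C, F, G
Count = 3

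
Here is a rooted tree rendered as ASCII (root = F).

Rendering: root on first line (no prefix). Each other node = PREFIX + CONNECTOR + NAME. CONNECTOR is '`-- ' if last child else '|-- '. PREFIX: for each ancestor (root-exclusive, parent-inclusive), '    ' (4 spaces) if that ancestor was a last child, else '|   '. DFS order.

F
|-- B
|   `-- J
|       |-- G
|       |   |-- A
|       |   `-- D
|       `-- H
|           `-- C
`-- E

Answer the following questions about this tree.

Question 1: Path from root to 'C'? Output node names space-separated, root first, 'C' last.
Walk down from root: F -> B -> J -> H -> C

Answer: F B J H C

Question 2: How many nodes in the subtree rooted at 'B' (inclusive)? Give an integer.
Answer: 7

Derivation:
Subtree rooted at B contains: A, B, C, D, G, H, J
Count = 7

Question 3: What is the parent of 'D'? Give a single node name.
Answer: G

Derivation:
Scan adjacency: D appears as child of G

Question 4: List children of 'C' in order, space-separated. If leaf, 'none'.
Answer: none

Derivation:
Node C's children (from adjacency): (leaf)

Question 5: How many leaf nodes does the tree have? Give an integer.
Answer: 4

Derivation:
Leaves (nodes with no children): A, C, D, E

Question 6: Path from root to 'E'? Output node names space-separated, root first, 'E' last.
Walk down from root: F -> E

Answer: F E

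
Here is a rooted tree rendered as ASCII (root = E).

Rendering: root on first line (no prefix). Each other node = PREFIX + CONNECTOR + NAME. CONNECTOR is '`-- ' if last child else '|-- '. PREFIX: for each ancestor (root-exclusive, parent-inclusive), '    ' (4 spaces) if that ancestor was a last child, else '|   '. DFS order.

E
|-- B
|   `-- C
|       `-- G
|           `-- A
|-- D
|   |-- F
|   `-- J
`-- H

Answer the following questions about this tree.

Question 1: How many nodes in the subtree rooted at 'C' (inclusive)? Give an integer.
Answer: 3

Derivation:
Subtree rooted at C contains: A, C, G
Count = 3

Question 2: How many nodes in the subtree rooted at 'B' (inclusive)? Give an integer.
Subtree rooted at B contains: A, B, C, G
Count = 4

Answer: 4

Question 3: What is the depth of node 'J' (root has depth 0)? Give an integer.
Answer: 2

Derivation:
Path from root to J: E -> D -> J
Depth = number of edges = 2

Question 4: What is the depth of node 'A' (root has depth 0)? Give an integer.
Answer: 4

Derivation:
Path from root to A: E -> B -> C -> G -> A
Depth = number of edges = 4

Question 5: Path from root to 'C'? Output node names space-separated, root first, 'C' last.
Walk down from root: E -> B -> C

Answer: E B C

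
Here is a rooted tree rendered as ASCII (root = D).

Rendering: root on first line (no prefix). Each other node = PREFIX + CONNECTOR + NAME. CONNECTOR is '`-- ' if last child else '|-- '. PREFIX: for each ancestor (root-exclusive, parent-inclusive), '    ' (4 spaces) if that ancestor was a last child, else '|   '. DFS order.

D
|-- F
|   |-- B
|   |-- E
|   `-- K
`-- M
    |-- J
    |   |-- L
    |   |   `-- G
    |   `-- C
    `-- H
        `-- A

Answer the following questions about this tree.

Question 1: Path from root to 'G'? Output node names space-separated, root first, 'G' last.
Answer: D M J L G

Derivation:
Walk down from root: D -> M -> J -> L -> G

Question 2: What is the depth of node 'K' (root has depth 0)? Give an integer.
Path from root to K: D -> F -> K
Depth = number of edges = 2

Answer: 2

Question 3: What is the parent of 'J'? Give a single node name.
Scan adjacency: J appears as child of M

Answer: M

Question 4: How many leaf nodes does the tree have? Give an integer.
Leaves (nodes with no children): A, B, C, E, G, K

Answer: 6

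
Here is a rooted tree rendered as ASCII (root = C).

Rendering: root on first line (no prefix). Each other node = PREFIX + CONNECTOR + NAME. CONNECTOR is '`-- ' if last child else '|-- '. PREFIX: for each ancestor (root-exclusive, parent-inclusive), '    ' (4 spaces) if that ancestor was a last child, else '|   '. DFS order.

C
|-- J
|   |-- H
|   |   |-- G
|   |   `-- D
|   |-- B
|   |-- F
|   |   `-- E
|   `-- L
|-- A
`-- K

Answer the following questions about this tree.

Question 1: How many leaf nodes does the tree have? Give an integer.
Leaves (nodes with no children): A, B, D, E, G, K, L

Answer: 7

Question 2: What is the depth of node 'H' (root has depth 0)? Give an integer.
Path from root to H: C -> J -> H
Depth = number of edges = 2

Answer: 2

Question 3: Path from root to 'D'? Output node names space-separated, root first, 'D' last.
Answer: C J H D

Derivation:
Walk down from root: C -> J -> H -> D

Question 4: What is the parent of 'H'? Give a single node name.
Scan adjacency: H appears as child of J

Answer: J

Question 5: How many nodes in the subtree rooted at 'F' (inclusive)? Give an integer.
Subtree rooted at F contains: E, F
Count = 2

Answer: 2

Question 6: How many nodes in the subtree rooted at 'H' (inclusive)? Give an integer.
Subtree rooted at H contains: D, G, H
Count = 3

Answer: 3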